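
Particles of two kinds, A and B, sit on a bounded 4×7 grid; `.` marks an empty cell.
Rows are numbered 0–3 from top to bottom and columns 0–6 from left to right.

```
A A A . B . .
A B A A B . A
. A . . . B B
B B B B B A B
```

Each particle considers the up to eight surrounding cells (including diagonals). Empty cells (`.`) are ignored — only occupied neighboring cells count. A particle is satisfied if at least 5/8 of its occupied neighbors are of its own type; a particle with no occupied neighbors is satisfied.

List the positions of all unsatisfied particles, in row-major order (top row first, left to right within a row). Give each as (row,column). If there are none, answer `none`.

(0,0)A 2/3 ok
(0,1)A 4/5 ok
(0,2)A 3/4 ok
(0,4)B 1/2 unhappy
(1,0)A 3/4 ok
(1,1)B 0/6 unhappy
(1,2)A 4/5 ok
(1,3)A 2/4 unhappy
(1,4)B 2/3 ok
(1,6)A 0/2 unhappy
(2,1)A 2/6 unhappy
(2,5)B 4/6 ok
(2,6)B 2/4 unhappy
(3,0)B 1/2 unhappy
(3,1)B 2/3 ok
(3,2)B 2/3 ok
(3,3)B 2/2 ok
(3,4)B 2/3 ok
(3,5)A 0/4 unhappy
(3,6)B 2/3 ok

(0,4), (1,1), (1,3), (1,6), (2,1), (2,6), (3,0), (3,5)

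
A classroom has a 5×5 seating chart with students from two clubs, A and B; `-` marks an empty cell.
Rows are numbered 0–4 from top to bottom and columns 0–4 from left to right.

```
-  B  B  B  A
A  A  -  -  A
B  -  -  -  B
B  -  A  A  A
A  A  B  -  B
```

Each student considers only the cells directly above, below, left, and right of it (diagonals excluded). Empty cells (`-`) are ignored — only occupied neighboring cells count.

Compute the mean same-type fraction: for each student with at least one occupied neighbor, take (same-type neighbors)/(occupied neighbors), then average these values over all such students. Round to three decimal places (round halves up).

Row 0: (0,1)B 1/2 · (0,2)B 2/2 · (0,3)B 1/2 · (0,4)A 1/2
Row 1: (1,0)A 1/2 · (1,1)A 1/2 · (1,4)A 1/2
Row 2: (2,0)B 1/2 · (2,4)B 0/2
Row 3: (3,0)B 1/2 · (3,2)A 1/2 · (3,3)A 2/2 · (3,4)A 1/3
Row 4: (4,0)A 1/2 · (4,1)A 1/2 · (4,2)B 0/2 · (4,4)B 0/1
Sum over 17 students: 1/2 + 2/2 + 1/2 + 1/2 + 1/2 + 1/2 + 1/2 + 1/2 + 0/2 + 1/2 + 1/2 + 2/2 + 1/3 + 1/2 + 1/2 + 0/2 + 0/1 = 47/6; mean = 47/6 ÷ 17 = 47/102 = 0.460784… → 0.461.

0.461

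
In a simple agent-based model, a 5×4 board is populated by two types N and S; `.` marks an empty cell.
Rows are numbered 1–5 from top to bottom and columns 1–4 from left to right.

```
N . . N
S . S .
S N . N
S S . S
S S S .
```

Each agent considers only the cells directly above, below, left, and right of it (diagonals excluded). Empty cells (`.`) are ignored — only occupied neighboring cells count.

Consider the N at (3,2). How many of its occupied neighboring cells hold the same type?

0

Occupied neighbors of (3,2): (4,2)=S, (3,1)=S.
Same type (N): 0 of 2.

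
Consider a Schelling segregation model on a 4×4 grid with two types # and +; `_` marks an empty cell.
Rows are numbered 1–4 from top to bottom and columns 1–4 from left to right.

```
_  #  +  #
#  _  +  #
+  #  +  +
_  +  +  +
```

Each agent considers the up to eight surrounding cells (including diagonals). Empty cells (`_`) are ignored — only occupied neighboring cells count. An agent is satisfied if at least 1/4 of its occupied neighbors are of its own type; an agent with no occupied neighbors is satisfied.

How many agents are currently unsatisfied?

2

(1,2)# 1/3 satisfied
(1,3)+ 1/4 satisfied
(1,4)# 1/3 satisfied
(2,1)# 2/3 satisfied
(2,3)+ 3/7 satisfied
(2,4)# 1/5 not
(3,1)+ 1/3 satisfied
(3,2)# 1/6 not
(3,3)+ 5/7 satisfied
(3,4)+ 4/5 satisfied
(4,2)+ 3/4 satisfied
(4,3)+ 4/5 satisfied
(4,4)+ 3/3 satisfied
Unsatisfied: (2,4), (3,2) — 2 in total.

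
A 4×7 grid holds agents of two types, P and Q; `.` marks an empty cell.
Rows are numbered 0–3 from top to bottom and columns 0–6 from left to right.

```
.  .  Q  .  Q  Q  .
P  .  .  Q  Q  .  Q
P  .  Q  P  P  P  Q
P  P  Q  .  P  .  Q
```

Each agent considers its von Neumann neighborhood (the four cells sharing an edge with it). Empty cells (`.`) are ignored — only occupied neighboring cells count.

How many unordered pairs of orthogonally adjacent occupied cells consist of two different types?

5

Scan each occupied cell's neighbors to the right and below so each pair is counted once.
From row 0: 0 unlike of 2 pairs (running 0/2).
From row 1: 2 unlike of 5 pairs (running 2/7).
From row 2: 2 unlike of 8 pairs (running 4/15).
From row 3: 1 unlike of 2 pairs (running 5/17).
Total adjacent occupied pairs: 17; unlike-type pairs: 5.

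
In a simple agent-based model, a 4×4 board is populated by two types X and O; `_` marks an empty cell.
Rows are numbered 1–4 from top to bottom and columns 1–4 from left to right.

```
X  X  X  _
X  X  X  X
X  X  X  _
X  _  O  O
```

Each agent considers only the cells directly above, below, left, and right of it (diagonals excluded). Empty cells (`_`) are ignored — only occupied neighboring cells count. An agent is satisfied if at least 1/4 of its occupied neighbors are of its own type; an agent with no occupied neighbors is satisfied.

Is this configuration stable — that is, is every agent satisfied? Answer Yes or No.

Yes

(1,1)X 2/2 satisfied
(1,2)X 3/3 satisfied
(1,3)X 2/2 satisfied
(2,1)X 3/3 satisfied
(2,2)X 4/4 satisfied
(2,3)X 4/4 satisfied
(2,4)X 1/1 satisfied
(3,1)X 3/3 satisfied
(3,2)X 3/3 satisfied
(3,3)X 2/3 satisfied
(4,1)X 1/1 satisfied
(4,3)O 1/2 satisfied
(4,4)O 1/1 satisfied
All meet the threshold, so the configuration is stable.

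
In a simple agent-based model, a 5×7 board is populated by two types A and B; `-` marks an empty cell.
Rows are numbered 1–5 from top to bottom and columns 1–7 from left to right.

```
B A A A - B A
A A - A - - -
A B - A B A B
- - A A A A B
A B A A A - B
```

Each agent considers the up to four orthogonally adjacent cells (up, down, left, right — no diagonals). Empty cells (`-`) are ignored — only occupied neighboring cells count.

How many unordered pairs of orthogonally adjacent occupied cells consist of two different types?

12

Scan each occupied cell's neighbors to the right and below so each pair is counted once.
From row 1: 3 unlike of 7 pairs (running 3/7).
From row 2: 1 unlike of 4 pairs (running 4/11).
From row 3: 5 unlike of 8 pairs (running 9/19).
From row 4: 1 unlike of 8 pairs (running 10/27).
From row 5: 2 unlike of 4 pairs (running 12/31).
Total adjacent occupied pairs: 31; unlike-type pairs: 12.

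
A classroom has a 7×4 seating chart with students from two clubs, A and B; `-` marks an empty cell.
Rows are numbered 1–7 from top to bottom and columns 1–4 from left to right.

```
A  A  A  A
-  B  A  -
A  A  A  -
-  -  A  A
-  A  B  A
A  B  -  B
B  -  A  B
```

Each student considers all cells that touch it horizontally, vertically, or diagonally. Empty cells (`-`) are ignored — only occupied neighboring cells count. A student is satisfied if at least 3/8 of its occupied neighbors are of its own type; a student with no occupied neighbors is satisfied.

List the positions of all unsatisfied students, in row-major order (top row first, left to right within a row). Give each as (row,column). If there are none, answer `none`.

Row 1: (1,1)A 1/2 ✓ · (1,2)A 3/4 ✓ · (1,3)A 3/4 ✓ · (1,4)A 2/2 ✓
Row 2: (2,2)B 0/7 ✗ · (2,3)A 5/6 ✓
Row 3: (3,1)A 1/2 ✓ · (3,2)A 4/5 ✓ · (3,3)A 4/5 ✓
Row 4: (4,3)A 5/6 ✓ · (4,4)A 3/4 ✓
Row 5: (5,2)A 2/4 ✓ · (5,3)B 2/6 ✗ · (5,4)A 2/4 ✓
Row 6: (6,1)A 1/3 ✗ · (6,2)B 2/5 ✓ · (6,4)B 2/4 ✓
Row 7: (7,1)B 1/2 ✓ · (7,3)A 0/3 ✗ · (7,4)B 1/2 ✓

(2,2), (5,3), (6,1), (7,3)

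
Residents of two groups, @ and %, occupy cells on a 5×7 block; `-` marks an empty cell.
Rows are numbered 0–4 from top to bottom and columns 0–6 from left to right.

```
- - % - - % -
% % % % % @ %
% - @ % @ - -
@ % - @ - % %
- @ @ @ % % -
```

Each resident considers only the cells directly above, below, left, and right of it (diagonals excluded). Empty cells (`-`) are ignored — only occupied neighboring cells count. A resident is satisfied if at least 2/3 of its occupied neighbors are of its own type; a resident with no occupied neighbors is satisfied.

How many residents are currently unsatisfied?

13

Row 0: (0,2)% 1/1 ok · (0,5)% 0/1 unhappy
Row 1: (1,0)% 2/2 ok · (1,1)% 2/2 ok · (1,2)% 3/4 ok · (1,3)% 3/3 ok · (1,4)% 1/3 unhappy · (1,5)@ 0/3 unhappy · (1,6)% 0/1 unhappy
Row 2: (2,0)% 1/2 unhappy · (2,2)@ 0/2 unhappy · (2,3)% 1/4 unhappy · (2,4)@ 0/2 unhappy
Row 3: (3,0)@ 0/2 unhappy · (3,1)% 0/2 unhappy · (3,3)@ 1/2 unhappy · (3,5)% 2/2 ok · (3,6)% 1/1 ok
Row 4: (4,1)@ 1/2 unhappy · (4,2)@ 2/2 ok · (4,3)@ 2/3 ok · (4,4)% 1/2 unhappy · (4,5)% 2/2 ok
Unsatisfied: (0,5), (1,4), (1,5), (1,6), (2,0), (2,2), (2,3), (2,4), (3,0), (3,1), (3,3), (4,1), (4,4) — 13 in total.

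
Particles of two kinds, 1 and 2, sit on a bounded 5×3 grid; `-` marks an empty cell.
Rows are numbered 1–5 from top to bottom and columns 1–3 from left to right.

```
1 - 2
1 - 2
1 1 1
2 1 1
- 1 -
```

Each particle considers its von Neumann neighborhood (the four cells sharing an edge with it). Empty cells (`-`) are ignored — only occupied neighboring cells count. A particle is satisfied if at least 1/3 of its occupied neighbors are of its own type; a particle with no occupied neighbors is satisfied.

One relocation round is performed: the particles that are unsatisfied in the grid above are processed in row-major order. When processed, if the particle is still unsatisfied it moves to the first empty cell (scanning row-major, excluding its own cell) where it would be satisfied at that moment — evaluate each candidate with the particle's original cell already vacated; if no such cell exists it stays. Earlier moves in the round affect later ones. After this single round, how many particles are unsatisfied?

Initially unsatisfied (in order): (4,1).
  (4,1) → (1,2).
Resulting grid:
1 2 2
1 - 2
1 1 1
- 1 1
- 1 -
All satisfied now.

0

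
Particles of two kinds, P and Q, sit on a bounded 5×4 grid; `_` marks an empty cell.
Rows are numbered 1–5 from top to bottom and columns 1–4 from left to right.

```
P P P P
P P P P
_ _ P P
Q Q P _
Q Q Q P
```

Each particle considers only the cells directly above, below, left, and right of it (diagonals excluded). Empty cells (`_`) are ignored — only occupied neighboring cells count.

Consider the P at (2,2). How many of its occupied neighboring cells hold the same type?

Occupied neighbors of (2,2): (1,2)=P, (2,1)=P, (2,3)=P.
Same type (P): 3 of 3.

3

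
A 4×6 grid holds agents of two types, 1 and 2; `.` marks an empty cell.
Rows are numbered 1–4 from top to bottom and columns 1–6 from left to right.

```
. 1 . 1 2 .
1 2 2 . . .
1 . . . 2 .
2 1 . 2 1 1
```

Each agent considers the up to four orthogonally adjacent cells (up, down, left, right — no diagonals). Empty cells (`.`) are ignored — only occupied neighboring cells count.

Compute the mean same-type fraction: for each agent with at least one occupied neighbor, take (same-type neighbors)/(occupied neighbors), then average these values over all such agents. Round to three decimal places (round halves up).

0.282

Row 1: (1,2)1 0/1 · (1,4)1 0/1 · (1,5)2 0/1
Row 2: (2,1)1 1/2 · (2,2)2 1/3 · (2,3)2 1/1
Row 3: (3,1)1 1/2 · (3,5)2 0/1
Row 4: (4,1)2 0/2 · (4,2)1 0/1 · (4,4)2 0/1 · (4,5)1 1/3 · (4,6)1 1/1
Sum over 13 agents: 0/1 + 0/1 + 0/1 + 1/2 + 1/3 + 1/1 + 1/2 + 0/1 + 0/2 + 0/1 + 0/1 + 1/3 + 1/1 = 11/3; mean = 11/3 ÷ 13 = 11/39 = 0.282051… → 0.282.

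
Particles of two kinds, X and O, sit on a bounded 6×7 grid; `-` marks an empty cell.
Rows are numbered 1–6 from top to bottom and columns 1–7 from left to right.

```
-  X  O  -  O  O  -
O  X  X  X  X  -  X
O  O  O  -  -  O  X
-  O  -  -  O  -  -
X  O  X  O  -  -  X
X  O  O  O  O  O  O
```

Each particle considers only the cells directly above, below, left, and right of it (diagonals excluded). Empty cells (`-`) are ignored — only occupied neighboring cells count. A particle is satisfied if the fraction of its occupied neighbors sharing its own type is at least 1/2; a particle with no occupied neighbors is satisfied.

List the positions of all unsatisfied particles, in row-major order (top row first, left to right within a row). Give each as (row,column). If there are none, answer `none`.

(1,3), (3,6), (5,3), (5,7)

(1,2)X 1/2 ✓
(1,3)O 0/2 ✗
(1,5)O 1/2 ✓
(1,6)O 1/1 ✓
(2,1)O 1/2 ✓
(2,2)X 2/4 ✓
(2,3)X 2/4 ✓
(2,4)X 2/2 ✓
(2,5)X 1/2 ✓
(2,7)X 1/1 ✓
(3,1)O 2/2 ✓
(3,2)O 3/4 ✓
(3,3)O 1/2 ✓
(3,6)O 0/1 ✗
(3,7)X 1/2 ✓
(4,2)O 2/2 ✓
(4,5)O 0/0 ✓
(5,1)X 1/2 ✓
(5,2)O 2/4 ✓
(5,3)X 0/3 ✗
(5,4)O 1/2 ✓
(5,7)X 0/1 ✗
(6,1)X 1/2 ✓
(6,2)O 2/3 ✓
(6,3)O 2/3 ✓
(6,4)O 3/3 ✓
(6,5)O 2/2 ✓
(6,6)O 2/2 ✓
(6,7)O 1/2 ✓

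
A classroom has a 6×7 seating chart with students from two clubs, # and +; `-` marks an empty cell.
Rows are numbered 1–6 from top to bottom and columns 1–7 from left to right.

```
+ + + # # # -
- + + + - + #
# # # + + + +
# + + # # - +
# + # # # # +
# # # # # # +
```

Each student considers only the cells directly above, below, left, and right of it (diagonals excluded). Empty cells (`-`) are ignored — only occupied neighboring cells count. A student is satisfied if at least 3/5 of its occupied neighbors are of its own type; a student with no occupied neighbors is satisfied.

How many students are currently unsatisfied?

(1,1)+ 1/1 ok
(1,2)+ 3/3 ok
(1,3)+ 2/3 ok
(1,4)# 1/3 unhappy
(1,5)# 2/2 ok
(1,6)# 1/2 unhappy
(2,2)+ 2/3 ok
(2,3)+ 3/4 ok
(2,4)+ 2/3 ok
(2,6)+ 1/3 unhappy
(2,7)# 0/2 unhappy
(3,1)# 2/2 ok
(3,2)# 2/4 unhappy
(3,3)# 1/4 unhappy
(3,4)+ 2/4 unhappy
(3,5)+ 2/3 ok
(3,6)+ 3/3 ok
(3,7)+ 2/3 ok
(4,1)# 2/3 ok
(4,2)+ 2/4 unhappy
(4,3)+ 1/4 unhappy
(4,4)# 2/4 unhappy
(4,5)# 2/3 ok
(4,7)+ 2/2 ok
(5,1)# 2/3 ok
(5,2)+ 1/4 unhappy
(5,3)# 2/4 unhappy
(5,4)# 4/4 ok
(5,5)# 4/4 ok
(5,6)# 2/3 ok
(5,7)+ 2/3 ok
(6,1)# 2/2 ok
(6,2)# 2/3 ok
(6,3)# 3/3 ok
(6,4)# 3/3 ok
(6,5)# 3/3 ok
(6,6)# 2/3 ok
(6,7)+ 1/2 unhappy
Unsatisfied: (1,4), (1,6), (2,6), (2,7), (3,2), (3,3), (3,4), (4,2), (4,3), (4,4), (5,2), (5,3), (6,7) — 13 in total.

13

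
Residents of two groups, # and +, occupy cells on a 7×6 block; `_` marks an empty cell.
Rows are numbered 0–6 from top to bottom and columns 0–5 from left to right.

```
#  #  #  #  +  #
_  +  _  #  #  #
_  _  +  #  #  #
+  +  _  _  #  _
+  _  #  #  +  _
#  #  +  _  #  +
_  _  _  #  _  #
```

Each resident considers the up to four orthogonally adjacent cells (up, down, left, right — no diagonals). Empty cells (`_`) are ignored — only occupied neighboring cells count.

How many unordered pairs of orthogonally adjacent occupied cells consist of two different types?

Scan each occupied cell's neighbors to the right and below so each pair is counted once.
Row 0: #(0,0)–#(0,1)= #(0,1)–#(0,2)= #(0,1)–+(1,1)≠ #(0,2)–#(0,3)= #(0,3)–+(0,4)≠ #(0,3)–#(1,3)= +(0,4)–#(0,5)≠ +(0,4)–#(1,4)≠ #(0,5)–#(1,5)=  → 4/9 unlike.
Row 1: #(1,3)–#(1,4)= #(1,3)–#(2,3)= #(1,4)–#(1,5)= #(1,4)–#(2,4)= #(1,5)–#(2,5)=  → 0/5 unlike.
Row 2: +(2,2)–#(2,3)≠ #(2,3)–#(2,4)= #(2,4)–#(2,5)= #(2,4)–#(3,4)=  → 1/4 unlike.
Row 3: +(3,0)–+(3,1)= +(3,0)–+(4,0)= #(3,4)–+(4,4)≠  → 1/3 unlike.
Row 4: +(4,0)–#(5,0)≠ #(4,2)–#(4,3)= #(4,2)–+(5,2)≠ #(4,3)–+(4,4)≠ +(4,4)–#(5,4)≠  → 4/5 unlike.
Row 5: #(5,0)–#(5,1)= #(5,1)–+(5,2)≠ #(5,4)–+(5,5)≠ +(5,5)–#(6,5)≠  → 3/4 unlike.
Total adjacent occupied pairs: 30; unlike-type pairs: 13.

13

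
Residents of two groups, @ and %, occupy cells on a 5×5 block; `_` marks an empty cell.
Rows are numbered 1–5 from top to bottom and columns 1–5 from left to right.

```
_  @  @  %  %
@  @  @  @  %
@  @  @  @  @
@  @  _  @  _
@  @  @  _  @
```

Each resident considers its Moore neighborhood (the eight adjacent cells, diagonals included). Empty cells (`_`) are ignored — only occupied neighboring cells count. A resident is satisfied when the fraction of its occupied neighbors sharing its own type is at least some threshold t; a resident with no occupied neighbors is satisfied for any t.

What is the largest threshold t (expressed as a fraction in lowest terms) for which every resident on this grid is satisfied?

2/5

Row 1: (1,2)@ 4/4 · (1,3)@ 4/5 · (1,4)% 2/5 · (1,5)% 2/3
Row 2: (2,1)@ 4/4 · (2,2)@ 7/7 · (2,3)@ 7/8 · (2,4)@ 5/8 · (2,5)% 2/5
Row 3: (3,1)@ 5/5 · (3,2)@ 7/7 · (3,3)@ 7/7 · (3,4)@ 5/6 · (3,5)@ 3/4
Row 4: (4,1)@ 5/5 · (4,2)@ 7/7 · (4,4)@ 5/5
Row 5: (5,1)@ 3/3 · (5,2)@ 4/4 · (5,3)@ 3/3 · (5,5)@ 1/1
The smallest same-type fraction is 2/5 at (1,4), which reduces to 2/5. Any threshold above that leaves this resident unsatisfied.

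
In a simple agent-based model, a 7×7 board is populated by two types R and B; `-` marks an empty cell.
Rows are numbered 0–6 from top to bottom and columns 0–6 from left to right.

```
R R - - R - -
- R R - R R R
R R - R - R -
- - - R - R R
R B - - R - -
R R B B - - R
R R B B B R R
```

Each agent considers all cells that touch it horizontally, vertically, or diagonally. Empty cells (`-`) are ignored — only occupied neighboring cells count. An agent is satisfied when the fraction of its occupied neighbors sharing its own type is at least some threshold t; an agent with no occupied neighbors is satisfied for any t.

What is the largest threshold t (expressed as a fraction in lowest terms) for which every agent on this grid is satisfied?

1/4

Row 0: (0,0)R 2/2 · (0,1)R 3/3 · (0,4)R 2/2
Row 1: (1,1)R 5/5 · (1,2)R 4/4 · (1,4)R 4/4 · (1,5)R 4/4 · (1,6)R 2/2
Row 2: (2,0)R 2/2 · (2,1)R 3/3 · (2,3)R 3/3 · (2,5)R 5/5
Row 3: (3,3)R 2/2 · (3,5)R 3/3 · (3,6)R 2/2
Row 4: (4,0)R 2/3 · (4,1)B 1/4 · (4,4)R 2/3
Row 5: (5,0)R 4/5 · (5,1)R 4/7 · (5,2)B 4/6 · (5,3)B 4/5 · (5,6)R 2/2
Row 6: (6,0)R 3/3 · (6,1)R 3/5 · (6,2)B 3/5 · (6,3)B 4/4 · (6,4)B 2/3 · (6,5)R 2/3 · (6,6)R 2/2
The smallest same-type fraction is 1/4 at (4,1), which reduces to 1/4. Any threshold above that leaves this agent unsatisfied.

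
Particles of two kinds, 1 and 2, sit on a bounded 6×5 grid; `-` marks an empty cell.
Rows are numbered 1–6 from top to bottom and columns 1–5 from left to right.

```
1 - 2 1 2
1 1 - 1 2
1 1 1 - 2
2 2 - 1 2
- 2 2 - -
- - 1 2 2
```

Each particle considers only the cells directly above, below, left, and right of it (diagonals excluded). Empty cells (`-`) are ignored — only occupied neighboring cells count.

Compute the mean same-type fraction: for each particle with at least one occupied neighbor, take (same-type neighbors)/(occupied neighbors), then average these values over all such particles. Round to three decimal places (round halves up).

0.623

Row 1: (1,1)1 1/1 · (1,3)2 0/1 · (1,4)1 1/3 · (1,5)2 1/2
Row 2: (2,1)1 3/3 · (2,2)1 2/2 · (2,4)1 1/2 · (2,5)2 2/3
Row 3: (3,1)1 2/3 · (3,2)1 3/4 · (3,3)1 1/1 · (3,5)2 2/2
Row 4: (4,1)2 1/2 · (4,2)2 2/3 · (4,4)1 0/1 · (4,5)2 1/2
Row 5: (5,2)2 2/2 · (5,3)2 1/2
Row 6: (6,3)1 0/2 · (6,4)2 1/2 · (6,5)2 1/1
Sum over 21 particles: 1/1 + 0/1 + 1/3 + 1/2 + 3/3 + 2/2 + 1/2 + 2/3 + 2/3 + 3/4 + 1/1 + 2/2 + 1/2 + 2/3 + 0/1 + 1/2 + 2/2 + 1/2 + 0/2 + 1/2 + 1/1 = 157/12; mean = 157/12 ÷ 21 = 157/252 = 0.623015… → 0.623.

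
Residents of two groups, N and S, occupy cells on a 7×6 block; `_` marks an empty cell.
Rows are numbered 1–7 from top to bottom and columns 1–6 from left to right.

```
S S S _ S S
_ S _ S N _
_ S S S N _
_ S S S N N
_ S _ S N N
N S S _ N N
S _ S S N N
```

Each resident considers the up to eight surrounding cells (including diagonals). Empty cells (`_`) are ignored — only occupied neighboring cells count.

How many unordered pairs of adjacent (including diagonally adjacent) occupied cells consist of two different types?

18

Scan each occupied cell's neighbors to the right and below (and the two forward diagonals) so each pair is counted once.
Row 1: S(1,1)–S(1,2)= S(1,1)–S(2,2)= S(1,2)–S(1,3)= S(1,2)–S(2,2)= S(1,3)–S(2,4)= S(1,3)–S(2,2)= S(1,5)–S(1,6)= S(1,5)–N(2,5)≠ S(1,5)–S(2,4)= S(1,6)–N(2,5)≠  → 2/10 unlike.
Row 2: S(2,2)–S(3,2)= S(2,2)–S(3,3)= S(2,4)–N(2,5)≠ S(2,4)–S(3,4)= S(2,4)–N(3,5)≠ S(2,4)–S(3,3)= N(2,5)–N(3,5)= N(2,5)–S(3,4)≠  → 3/8 unlike.
Row 3: S(3,2)–S(3,3)= S(3,2)–S(4,2)= S(3,2)–S(4,3)= S(3,3)–S(3,4)= S(3,3)–S(4,3)= S(3,3)–S(4,4)= S(3,3)–S(4,2)= S(3,4)–N(3,5)≠ S(3,4)–S(4,4)= S(3,4)–N(4,5)≠ S(3,4)–S(4,3)= N(3,5)–N(4,5)= N(3,5)–N(4,6)= N(3,5)–S(4,4)≠  → 3/14 unlike.
Row 4: S(4,2)–S(4,3)= S(4,2)–S(5,2)= S(4,3)–S(4,4)= S(4,3)–S(5,4)= S(4,3)–S(5,2)= S(4,4)–N(4,5)≠ S(4,4)–S(5,4)= S(4,4)–N(5,5)≠ N(4,5)–N(4,6)= N(4,5)–N(5,5)= N(4,5)–N(5,6)= N(4,5)–S(5,4)≠ N(4,6)–N(5,6)= N(4,6)–N(5,5)=  → 3/14 unlike.
Row 5: S(5,2)–S(6,2)= S(5,2)–S(6,3)= S(5,2)–N(6,1)≠ S(5,4)–N(5,5)≠ S(5,4)–N(6,5)≠ S(5,4)–S(6,3)= N(5,5)–N(5,6)= N(5,5)–N(6,5)= N(5,5)–N(6,6)= N(5,6)–N(6,6)= N(5,6)–N(6,5)=  → 3/11 unlike.
Row 6: N(6,1)–S(6,2)≠ N(6,1)–S(7,1)≠ S(6,2)–S(6,3)= S(6,2)–S(7,3)= S(6,2)–S(7,1)= S(6,3)–S(7,3)= S(6,3)–S(7,4)= N(6,5)–N(6,6)= N(6,5)–N(7,5)= N(6,5)–N(7,6)= N(6,5)–S(7,4)≠ N(6,6)–N(7,6)= N(6,6)–N(7,5)=  → 3/13 unlike.
Row 7: S(7,3)–S(7,4)= S(7,4)–N(7,5)≠ N(7,5)–N(7,6)=  → 1/3 unlike.
Total adjacent occupied pairs: 73; unlike-type pairs: 18.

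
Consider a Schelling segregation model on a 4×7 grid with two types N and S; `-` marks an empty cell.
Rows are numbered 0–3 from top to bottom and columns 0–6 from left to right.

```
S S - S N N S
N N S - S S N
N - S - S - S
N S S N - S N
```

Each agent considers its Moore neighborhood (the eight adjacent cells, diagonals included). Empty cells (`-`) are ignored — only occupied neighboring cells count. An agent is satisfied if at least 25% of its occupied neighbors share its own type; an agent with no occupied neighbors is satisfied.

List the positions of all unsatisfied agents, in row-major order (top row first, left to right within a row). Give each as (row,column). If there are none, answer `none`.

(0,0)S 1/3 satisfied
(0,1)S 2/4 satisfied
(0,3)S 2/3 satisfied
(0,4)N 1/4 satisfied
(0,5)N 2/5 satisfied
(0,6)S 1/3 satisfied
(1,0)N 2/4 satisfied
(1,1)N 2/6 satisfied
(1,2)S 3/4 satisfied
(1,4)S 3/5 satisfied
(1,5)S 4/7 satisfied
(1,6)N 1/4 satisfied
(2,0)N 3/4 satisfied
(2,2)S 3/5 satisfied
(2,4)S 3/4 satisfied
(2,6)S 2/4 satisfied
(3,0)N 1/2 satisfied
(3,1)S 2/4 satisfied
(3,2)S 2/3 satisfied
(3,3)N 0/3 not
(3,5)S 2/3 satisfied
(3,6)N 0/2 not

(3,3), (3,6)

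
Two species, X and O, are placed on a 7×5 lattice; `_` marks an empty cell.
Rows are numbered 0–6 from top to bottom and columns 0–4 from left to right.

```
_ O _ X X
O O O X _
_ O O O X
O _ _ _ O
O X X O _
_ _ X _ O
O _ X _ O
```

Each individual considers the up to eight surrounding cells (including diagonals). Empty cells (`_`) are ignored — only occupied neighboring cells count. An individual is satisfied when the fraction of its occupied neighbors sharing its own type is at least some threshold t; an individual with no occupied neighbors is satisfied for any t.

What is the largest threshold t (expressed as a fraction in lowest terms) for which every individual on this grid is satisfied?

Row 0: (0,1)O 3/3 · (0,3)X 2/3 · (0,4)X 2/2
Row 1: (1,0)O 3/3 · (1,1)O 5/5 · (1,2)O 5/7 · (1,3)X 3/6
Row 2: (2,1)O 5/5 · (2,2)O 4/5 · (2,3)O 3/5 · (2,4)X 1/3
Row 3: (3,0)O 2/3 · (3,4)O 2/3
Row 4: (4,0)O 1/2 · (4,1)X 2/4 · (4,2)X 2/3 · (4,3)O 2/4
Row 5: (5,2)X 3/4 · (5,4)O 2/2
Row 6: (6,0)O — no occupied neighbors · (6,2)X 1/1 · (6,4)O 1/1
The smallest same-type fraction is 1/3 at (2,4), which reduces to 1/3. Any threshold above that leaves this individual unsatisfied.

1/3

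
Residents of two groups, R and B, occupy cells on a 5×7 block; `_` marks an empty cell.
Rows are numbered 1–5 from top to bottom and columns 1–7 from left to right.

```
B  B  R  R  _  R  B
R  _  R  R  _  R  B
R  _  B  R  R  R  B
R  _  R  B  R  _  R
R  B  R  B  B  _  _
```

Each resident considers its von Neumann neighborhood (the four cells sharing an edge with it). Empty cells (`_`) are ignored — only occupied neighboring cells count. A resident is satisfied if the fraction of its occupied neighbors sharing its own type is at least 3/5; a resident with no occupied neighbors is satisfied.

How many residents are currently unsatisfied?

(1,1)B 1/2 not
(1,2)B 1/2 not
(1,3)R 2/3 satisfied
(1,4)R 2/2 satisfied
(1,6)R 1/2 not
(1,7)B 1/2 not
(2,1)R 1/2 not
(2,3)R 2/3 satisfied
(2,4)R 3/3 satisfied
(2,6)R 2/3 satisfied
(2,7)B 2/3 satisfied
(3,1)R 2/2 satisfied
(3,3)B 0/3 not
(3,4)R 2/4 not
(3,5)R 3/3 satisfied
(3,6)R 2/3 satisfied
(3,7)B 1/3 not
(4,1)R 2/2 satisfied
(4,3)R 1/3 not
(4,4)B 1/4 not
(4,5)R 1/3 not
(4,7)R 0/1 not
(5,1)R 1/2 not
(5,2)B 0/2 not
(5,3)R 1/3 not
(5,4)B 2/3 satisfied
(5,5)B 1/2 not
Unsatisfied: (1,1), (1,2), (1,6), (1,7), (2,1), (3,3), (3,4), (3,7), (4,3), (4,4), (4,5), (4,7), (5,1), (5,2), (5,3), (5,5) — 16 in total.

16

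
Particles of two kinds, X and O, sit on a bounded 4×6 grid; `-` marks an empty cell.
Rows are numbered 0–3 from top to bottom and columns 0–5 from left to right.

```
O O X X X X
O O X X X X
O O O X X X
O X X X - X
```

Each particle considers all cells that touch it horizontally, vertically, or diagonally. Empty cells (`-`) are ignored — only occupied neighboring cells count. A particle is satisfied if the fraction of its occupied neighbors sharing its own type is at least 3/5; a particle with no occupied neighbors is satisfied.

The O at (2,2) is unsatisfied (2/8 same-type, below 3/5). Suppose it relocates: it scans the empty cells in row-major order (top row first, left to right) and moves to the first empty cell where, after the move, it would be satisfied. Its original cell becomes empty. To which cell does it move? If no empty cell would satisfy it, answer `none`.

none

Vacating (2,2). Empty cells in order:
  (3,4): 0/5 same-type → still unsatisfied.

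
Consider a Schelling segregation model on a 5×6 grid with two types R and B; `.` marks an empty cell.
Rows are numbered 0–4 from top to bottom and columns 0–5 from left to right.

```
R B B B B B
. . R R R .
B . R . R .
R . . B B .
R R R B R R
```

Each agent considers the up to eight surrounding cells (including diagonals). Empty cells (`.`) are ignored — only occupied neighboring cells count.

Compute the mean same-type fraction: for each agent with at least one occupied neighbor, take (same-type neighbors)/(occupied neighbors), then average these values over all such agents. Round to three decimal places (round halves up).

(0,0)R 0/1
(0,1)B 1/3
(0,2)B 2/4
(0,3)B 2/5
(0,4)B 2/4
(0,5)B 1/2
(1,2)R 2/5
(1,3)R 4/7
(1,4)R 2/5
(2,0)B 0/1
(2,2)R 2/3
(2,4)R 2/4
(3,0)R 2/3
(3,3)B 2/6
(3,4)B 2/5
(4,0)R 2/2
(4,1)R 3/3
(4,2)R 1/3
(4,3)B 2/4
(4,4)R 1/4
(4,5)R 1/2
Sum over 21 agents: 0/1 + 1/3 + 2/4 + 2/5 + 2/4 + 1/2 + 2/5 + 4/7 + 2/5 + 0/1 + 2/3 + 2/4 + 2/3 + 2/6 + 2/5 + 2/2 + 3/3 + 1/3 + 2/4 + 1/4 + 1/2 = 4097/420; mean = 4097/420 ÷ 21 = 4097/8820 = 0.464512… → 0.465.

0.465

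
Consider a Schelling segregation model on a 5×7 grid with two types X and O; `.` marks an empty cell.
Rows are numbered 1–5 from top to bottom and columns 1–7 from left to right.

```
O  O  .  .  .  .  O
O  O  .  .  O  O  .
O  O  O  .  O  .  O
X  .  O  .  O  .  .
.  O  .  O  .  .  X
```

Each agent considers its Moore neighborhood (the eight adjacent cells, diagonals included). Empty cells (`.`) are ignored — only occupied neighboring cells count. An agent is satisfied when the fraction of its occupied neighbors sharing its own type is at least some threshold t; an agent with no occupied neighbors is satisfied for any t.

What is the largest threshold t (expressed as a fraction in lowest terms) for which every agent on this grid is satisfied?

Row 1: (1,1)O 3/3 · (1,2)O 3/3 · (1,7)O 1/1
Row 2: (2,1)O 5/5 · (2,2)O 6/6 · (2,5)O 2/2 · (2,6)O 4/4
Row 3: (3,1)O 3/4 · (3,2)O 5/6 · (3,3)O 3/3 · (3,5)O 3/3 · (3,7)O 1/1
Row 4: (4,1)X 0/3 · (4,3)O 4/4 · (4,5)O 2/2
Row 5: (5,2)O 1/2 · (5,4)O 2/2 · (5,7)X — no occupied neighbors
The smallest same-type fraction is 0/3 at (4,1), which reduces to 0/1. Any threshold above that leaves this agent unsatisfied.

0/1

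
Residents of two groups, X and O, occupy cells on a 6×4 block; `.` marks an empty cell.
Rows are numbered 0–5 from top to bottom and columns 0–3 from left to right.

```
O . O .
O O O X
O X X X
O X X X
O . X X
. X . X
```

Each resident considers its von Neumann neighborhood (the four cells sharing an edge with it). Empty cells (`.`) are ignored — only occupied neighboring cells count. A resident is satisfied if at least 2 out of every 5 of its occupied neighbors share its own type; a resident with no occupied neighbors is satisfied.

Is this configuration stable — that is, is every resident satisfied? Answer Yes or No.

Yes

(0,0)O 1/1 ok
(0,2)O 1/1 ok
(1,0)O 3/3 ok
(1,1)O 2/3 ok
(1,2)O 2/4 ok
(1,3)X 1/2 ok
(2,0)O 2/3 ok
(2,1)X 2/4 ok
(2,2)X 3/4 ok
(2,3)X 3/3 ok
(3,0)O 2/3 ok
(3,1)X 2/3 ok
(3,2)X 4/4 ok
(3,3)X 3/3 ok
(4,0)O 1/1 ok
(4,2)X 2/2 ok
(4,3)X 3/3 ok
(5,1)X 0/0 ok
(5,3)X 1/1 ok
All meet the threshold, so the configuration is stable.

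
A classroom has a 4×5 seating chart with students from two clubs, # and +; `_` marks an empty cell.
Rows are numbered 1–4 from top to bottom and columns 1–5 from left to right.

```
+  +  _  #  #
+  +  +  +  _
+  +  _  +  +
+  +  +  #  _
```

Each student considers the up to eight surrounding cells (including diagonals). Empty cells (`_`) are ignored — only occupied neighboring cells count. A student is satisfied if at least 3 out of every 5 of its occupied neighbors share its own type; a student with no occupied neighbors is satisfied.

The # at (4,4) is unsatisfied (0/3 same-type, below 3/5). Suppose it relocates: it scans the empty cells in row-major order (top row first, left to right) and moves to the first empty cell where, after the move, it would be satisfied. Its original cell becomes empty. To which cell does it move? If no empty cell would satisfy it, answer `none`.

Vacating (4,4). Empty cells in order:
  (1,3): 1/5 same-type → still unsatisfied.
  (2,5): 2/5 same-type → still unsatisfied.
  (3,3): 0/7 same-type → still unsatisfied.
  (4,5): 0/2 same-type → still unsatisfied.

none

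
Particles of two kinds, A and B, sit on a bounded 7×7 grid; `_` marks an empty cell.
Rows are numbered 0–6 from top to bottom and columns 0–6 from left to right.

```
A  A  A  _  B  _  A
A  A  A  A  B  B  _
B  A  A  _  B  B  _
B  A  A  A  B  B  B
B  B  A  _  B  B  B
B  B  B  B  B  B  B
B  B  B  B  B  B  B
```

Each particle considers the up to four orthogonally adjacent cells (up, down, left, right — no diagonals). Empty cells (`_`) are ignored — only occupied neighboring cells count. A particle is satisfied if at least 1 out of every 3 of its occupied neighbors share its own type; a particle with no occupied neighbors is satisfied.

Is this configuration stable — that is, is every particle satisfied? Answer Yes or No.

Row 0: (0,0)A 2/2 ✓ · (0,1)A 3/3 ✓ · (0,2)A 2/2 ✓ · (0,4)B 1/1 ✓ · (0,6)A 0/0 ✓
Row 1: (1,0)A 2/3 ✓ · (1,1)A 4/4 ✓ · (1,2)A 4/4 ✓ · (1,3)A 1/2 ✓ · (1,4)B 3/4 ✓ · (1,5)B 2/2 ✓
Row 2: (2,0)B 1/3 ✓ · (2,1)A 3/4 ✓ · (2,2)A 3/3 ✓ · (2,4)B 3/3 ✓ · (2,5)B 3/3 ✓
Row 3: (3,0)B 2/3 ✓ · (3,1)A 2/4 ✓ · (3,2)A 4/4 ✓ · (3,3)A 1/2 ✓ · (3,4)B 3/4 ✓ · (3,5)B 4/4 ✓ · (3,6)B 2/2 ✓
Row 4: (4,0)B 3/3 ✓ · (4,1)B 2/4 ✓ · (4,2)A 1/3 ✓ · (4,4)B 3/3 ✓ · (4,5)B 4/4 ✓ · (4,6)B 3/3 ✓
Row 5: (5,0)B 3/3 ✓ · (5,1)B 4/4 ✓ · (5,2)B 3/4 ✓ · (5,3)B 3/3 ✓ · (5,4)B 4/4 ✓ · (5,5)B 4/4 ✓ · (5,6)B 3/3 ✓
Row 6: (6,0)B 2/2 ✓ · (6,1)B 3/3 ✓ · (6,2)B 3/3 ✓ · (6,3)B 3/3 ✓ · (6,4)B 3/3 ✓ · (6,5)B 3/3 ✓ · (6,6)B 2/2 ✓
All meet the threshold, so the configuration is stable.

Yes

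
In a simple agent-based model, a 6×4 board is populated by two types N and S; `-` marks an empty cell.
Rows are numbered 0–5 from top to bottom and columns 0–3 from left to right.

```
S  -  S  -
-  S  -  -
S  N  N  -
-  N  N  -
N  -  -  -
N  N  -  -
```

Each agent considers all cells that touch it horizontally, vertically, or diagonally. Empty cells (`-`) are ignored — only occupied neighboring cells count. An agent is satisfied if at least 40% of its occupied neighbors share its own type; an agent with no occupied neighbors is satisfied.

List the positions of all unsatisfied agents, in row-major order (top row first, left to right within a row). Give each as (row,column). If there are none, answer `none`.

(2,0)

Row 0: (0,0)S 1/1 ✓ · (0,2)S 1/1 ✓
Row 1: (1,1)S 3/5 ✓
Row 2: (2,0)S 1/3 ✗ · (2,1)N 3/5 ✓ · (2,2)N 3/4 ✓
Row 3: (3,1)N 4/5 ✓ · (3,2)N 3/3 ✓
Row 4: (4,0)N 3/3 ✓
Row 5: (5,0)N 2/2 ✓ · (5,1)N 2/2 ✓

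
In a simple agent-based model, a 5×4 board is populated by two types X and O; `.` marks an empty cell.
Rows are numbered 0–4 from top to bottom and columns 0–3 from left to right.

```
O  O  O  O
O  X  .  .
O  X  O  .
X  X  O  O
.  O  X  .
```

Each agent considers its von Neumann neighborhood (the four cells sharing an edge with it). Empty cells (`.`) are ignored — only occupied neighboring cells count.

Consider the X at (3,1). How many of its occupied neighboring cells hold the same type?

Occupied neighbors of (3,1): (2,1)=X, (4,1)=O, (3,0)=X, (3,2)=O.
Same type (X): 2 of 4.

2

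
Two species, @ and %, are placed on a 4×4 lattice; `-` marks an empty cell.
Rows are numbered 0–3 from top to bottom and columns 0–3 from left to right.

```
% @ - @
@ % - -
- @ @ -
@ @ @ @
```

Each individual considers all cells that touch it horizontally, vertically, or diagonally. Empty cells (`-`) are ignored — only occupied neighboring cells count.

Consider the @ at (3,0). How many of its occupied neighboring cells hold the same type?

Occupied neighbors of (3,0): (2,1)=@, (3,1)=@.
Same type (@): 2 of 2.

2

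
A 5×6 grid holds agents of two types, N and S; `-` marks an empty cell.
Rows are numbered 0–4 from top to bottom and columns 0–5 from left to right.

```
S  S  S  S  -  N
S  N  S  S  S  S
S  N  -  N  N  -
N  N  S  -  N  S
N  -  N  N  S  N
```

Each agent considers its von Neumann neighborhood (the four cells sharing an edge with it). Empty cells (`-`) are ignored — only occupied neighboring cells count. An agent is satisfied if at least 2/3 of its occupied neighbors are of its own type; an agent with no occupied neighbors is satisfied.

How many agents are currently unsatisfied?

12

(0,0)S 2/2 ok
(0,1)S 2/3 ok
(0,2)S 3/3 ok
(0,3)S 2/2 ok
(0,5)N 0/1 unhappy
(1,0)S 2/3 ok
(1,1)N 1/4 unhappy
(1,2)S 2/3 ok
(1,3)S 3/4 ok
(1,4)S 2/3 ok
(1,5)S 1/2 unhappy
(2,0)S 1/3 unhappy
(2,1)N 2/3 ok
(2,3)N 1/2 unhappy
(2,4)N 2/3 ok
(3,0)N 2/3 ok
(3,1)N 2/3 ok
(3,2)S 0/2 unhappy
(3,4)N 1/3 unhappy
(3,5)S 0/2 unhappy
(4,0)N 1/1 ok
(4,2)N 1/2 unhappy
(4,3)N 1/2 unhappy
(4,4)S 0/3 unhappy
(4,5)N 0/2 unhappy
Unsatisfied: (0,5), (1,1), (1,5), (2,0), (2,3), (3,2), (3,4), (3,5), (4,2), (4,3), (4,4), (4,5) — 12 in total.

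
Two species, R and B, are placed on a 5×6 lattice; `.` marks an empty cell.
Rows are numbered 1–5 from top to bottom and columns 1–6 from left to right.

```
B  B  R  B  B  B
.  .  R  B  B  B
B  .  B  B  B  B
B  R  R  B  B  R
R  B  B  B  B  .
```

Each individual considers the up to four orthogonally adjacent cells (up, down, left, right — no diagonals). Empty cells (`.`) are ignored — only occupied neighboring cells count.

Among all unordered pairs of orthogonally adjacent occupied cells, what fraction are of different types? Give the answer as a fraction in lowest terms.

13/38

Scan each occupied cell's neighbors to the right and below so each pair is counted once.
From row 1: 2 unlike of 9 pairs (running 2/9).
From row 2: 2 unlike of 7 pairs (running 4/16).
From row 3: 2 unlike of 8 pairs (running 6/24).
From row 4: 6 unlike of 10 pairs (running 12/34).
From row 5: 1 unlike of 4 pairs (running 13/38).
Total adjacent occupied pairs: 38; unlike-type pairs: 13.
13/38 is already in lowest terms.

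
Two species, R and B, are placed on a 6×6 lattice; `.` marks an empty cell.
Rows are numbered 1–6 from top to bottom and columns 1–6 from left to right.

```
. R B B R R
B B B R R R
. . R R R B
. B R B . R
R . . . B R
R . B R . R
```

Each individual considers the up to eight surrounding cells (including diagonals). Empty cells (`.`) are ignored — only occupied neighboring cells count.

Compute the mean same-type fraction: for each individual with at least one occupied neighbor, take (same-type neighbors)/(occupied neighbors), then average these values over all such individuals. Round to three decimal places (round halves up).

(1,2)R 0/4
(1,3)B 3/5
(1,4)B 2/5
(1,5)R 4/5
(1,6)R 3/3
(2,1)B 1/2
(2,2)B 3/5
(2,3)B 3/7
(2,4)R 5/8
(2,5)R 6/8
(2,6)R 4/5
(3,3)R 3/7
(3,4)R 5/7
(3,5)R 5/7
(3,6)B 0/4
(4,2)B 0/3
(4,3)R 2/4
(4,4)B 1/5
(4,6)R 2/4
(5,1)R 1/2
(5,5)B 1/5
(5,6)R 2/3
(6,1)R 1/1
(6,3)B 0/1
(6,4)R 0/2
(6,6)R 1/2
Sum over 26 individuals: 0/4 + 3/5 + 2/5 + 4/5 + 3/3 + 1/2 + 3/5 + 3/7 + 5/8 + 6/8 + 4/5 + 3/7 + 5/7 + 5/7 + 0/4 + 0/3 + 2/4 + 1/5 + 2/4 + 1/2 + 1/5 + 2/3 + 1/1 + 0/1 + 0/2 + 1/2 = 10439/840; mean = 10439/840 ÷ 26 = 803/1680 = 0.477976… → 0.478.

0.478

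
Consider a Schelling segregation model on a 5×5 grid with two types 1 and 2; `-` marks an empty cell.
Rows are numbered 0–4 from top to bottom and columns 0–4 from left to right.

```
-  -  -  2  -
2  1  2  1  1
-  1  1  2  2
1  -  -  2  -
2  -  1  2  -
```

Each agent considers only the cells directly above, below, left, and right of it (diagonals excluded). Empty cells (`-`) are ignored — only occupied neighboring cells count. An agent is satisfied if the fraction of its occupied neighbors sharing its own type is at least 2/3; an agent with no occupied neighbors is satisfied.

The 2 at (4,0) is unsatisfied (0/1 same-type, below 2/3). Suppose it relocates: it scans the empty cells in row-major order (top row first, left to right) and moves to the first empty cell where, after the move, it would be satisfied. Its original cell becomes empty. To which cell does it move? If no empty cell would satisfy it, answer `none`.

Vacating (4,0). Empty cells in order:
  (0,0): 1/1 same-type → satisfied — stop here.

(0,0)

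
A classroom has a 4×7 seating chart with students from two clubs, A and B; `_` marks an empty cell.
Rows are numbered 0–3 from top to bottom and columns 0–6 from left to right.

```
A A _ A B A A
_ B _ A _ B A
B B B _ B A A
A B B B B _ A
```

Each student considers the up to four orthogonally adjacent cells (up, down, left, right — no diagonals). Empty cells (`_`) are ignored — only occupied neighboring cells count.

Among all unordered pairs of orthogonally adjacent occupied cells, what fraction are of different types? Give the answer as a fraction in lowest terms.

Scan each occupied cell's neighbors to the right and below so each pair is counted once.
From row 0: 4 unlike of 8 pairs (running 4/8).
From row 1: 2 unlike of 4 pairs (running 6/12).
From row 2: 2 unlike of 9 pairs (running 8/21).
From row 3: 1 unlike of 4 pairs (running 9/25).
Total adjacent occupied pairs: 25; unlike-type pairs: 9.
9/25 is already in lowest terms.

9/25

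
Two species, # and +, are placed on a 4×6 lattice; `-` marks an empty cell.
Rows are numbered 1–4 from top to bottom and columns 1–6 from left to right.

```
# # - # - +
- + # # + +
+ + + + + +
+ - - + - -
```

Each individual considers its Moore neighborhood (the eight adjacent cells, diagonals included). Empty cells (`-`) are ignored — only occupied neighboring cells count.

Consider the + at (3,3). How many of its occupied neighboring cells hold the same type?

Occupied neighbors of (3,3): (2,2)=+, (2,3)=#, (2,4)=#, (3,2)=+, (3,4)=+, (4,4)=+.
Same type (+): 4 of 6.

4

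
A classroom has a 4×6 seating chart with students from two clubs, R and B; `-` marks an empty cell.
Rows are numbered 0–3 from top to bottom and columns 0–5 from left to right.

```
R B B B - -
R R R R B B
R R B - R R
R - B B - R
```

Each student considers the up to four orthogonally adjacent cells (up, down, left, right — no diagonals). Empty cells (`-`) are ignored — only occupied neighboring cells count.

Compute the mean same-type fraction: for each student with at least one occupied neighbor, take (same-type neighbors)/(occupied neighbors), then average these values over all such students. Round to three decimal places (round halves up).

(0,0)R 1/2
(0,1)B 1/3
(0,2)B 2/3
(0,3)B 1/2
(1,0)R 3/3
(1,1)R 3/4
(1,2)R 2/4
(1,3)R 1/3
(1,4)B 1/3
(1,5)B 1/2
(2,0)R 3/3
(2,1)R 2/3
(2,2)B 1/3
(2,4)R 1/2
(2,5)R 2/3
(3,0)R 1/1
(3,2)B 2/2
(3,3)B 1/1
(3,5)R 1/1
Sum over 19 students: 1/2 + 1/3 + 2/3 + 1/2 + 3/3 + 3/4 + 2/4 + 1/3 + 1/3 + 1/2 + 3/3 + 2/3 + 1/3 + 1/2 + 2/3 + 1/1 + 2/2 + 1/1 + 1/1 = 151/12; mean = 151/12 ÷ 19 = 151/228 = 0.662280… → 0.662.

0.662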